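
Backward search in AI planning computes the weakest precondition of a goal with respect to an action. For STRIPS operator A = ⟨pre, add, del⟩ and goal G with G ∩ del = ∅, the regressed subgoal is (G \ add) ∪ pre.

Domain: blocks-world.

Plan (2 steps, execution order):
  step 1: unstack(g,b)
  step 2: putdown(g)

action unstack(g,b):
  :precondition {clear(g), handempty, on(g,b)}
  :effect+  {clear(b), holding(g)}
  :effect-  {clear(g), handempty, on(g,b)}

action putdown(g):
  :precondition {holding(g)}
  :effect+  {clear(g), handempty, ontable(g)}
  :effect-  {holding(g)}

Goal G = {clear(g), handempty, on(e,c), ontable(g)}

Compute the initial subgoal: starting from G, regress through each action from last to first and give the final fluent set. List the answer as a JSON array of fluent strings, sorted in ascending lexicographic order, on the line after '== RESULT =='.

Work backward from the goal:
  through step 2 (putdown(g)): drop {clear(g), handempty, ontable(g)}, keep {on(e,c)}, require {holding(g)}
    → {holding(g), on(e,c)}
  through step 1 (unstack(g,b)): drop {holding(g)}, keep {on(e,c)}, require {clear(g), handempty, on(g,b)}
    → {clear(g), handempty, on(e,c), on(g,b)}

== RESULT ==
["clear(g)", "handempty", "on(e,c)", "on(g,b)"]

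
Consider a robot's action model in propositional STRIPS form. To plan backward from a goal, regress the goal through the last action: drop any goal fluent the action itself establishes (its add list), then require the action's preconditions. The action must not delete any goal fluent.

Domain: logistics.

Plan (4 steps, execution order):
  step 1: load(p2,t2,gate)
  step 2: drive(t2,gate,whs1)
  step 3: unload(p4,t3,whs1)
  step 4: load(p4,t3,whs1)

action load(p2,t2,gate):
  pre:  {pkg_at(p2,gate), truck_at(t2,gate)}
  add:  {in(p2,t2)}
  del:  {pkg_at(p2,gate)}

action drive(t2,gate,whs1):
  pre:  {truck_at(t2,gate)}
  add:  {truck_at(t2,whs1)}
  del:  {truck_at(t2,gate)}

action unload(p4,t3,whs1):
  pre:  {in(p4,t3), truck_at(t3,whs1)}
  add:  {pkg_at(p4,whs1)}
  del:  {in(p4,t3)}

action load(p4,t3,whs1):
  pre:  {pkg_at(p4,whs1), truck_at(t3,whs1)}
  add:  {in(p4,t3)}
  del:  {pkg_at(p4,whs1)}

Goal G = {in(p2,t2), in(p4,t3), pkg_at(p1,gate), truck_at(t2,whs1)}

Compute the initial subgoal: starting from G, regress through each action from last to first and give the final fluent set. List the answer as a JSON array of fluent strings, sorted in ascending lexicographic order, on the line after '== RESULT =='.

Regress step by step:
  through step 4 (load(p4,t3,whs1)): drop {in(p4,t3)}, keep {in(p2,t2), pkg_at(p1,gate), truck_at(t2,whs1)}, require {pkg_at(p4,whs1), truck_at(t3,whs1)}
    → {in(p2,t2), pkg_at(p1,gate), pkg_at(p4,whs1), truck_at(t2,whs1), truck_at(t3,whs1)}
  through step 3 (unload(p4,t3,whs1)): drop {pkg_at(p4,whs1)}, keep {in(p2,t2), pkg_at(p1,gate), truck_at(t2,whs1), truck_at(t3,whs1)}, require {in(p4,t3), truck_at(t3,whs1)}
    → {in(p2,t2), in(p4,t3), pkg_at(p1,gate), truck_at(t2,whs1), truck_at(t3,whs1)}
  through step 2 (drive(t2,gate,whs1)): drop {truck_at(t2,whs1)}, keep {in(p2,t2), in(p4,t3), pkg_at(p1,gate), truck_at(t3,whs1)}, require {truck_at(t2,gate)}
    → {in(p2,t2), in(p4,t3), pkg_at(p1,gate), truck_at(t2,gate), truck_at(t3,whs1)}
  through step 1 (load(p2,t2,gate)): drop {in(p2,t2)}, keep {in(p4,t3), pkg_at(p1,gate), truck_at(t2,gate), truck_at(t3,whs1)}, require {pkg_at(p2,gate), truck_at(t2,gate)}
    → {in(p4,t3), pkg_at(p1,gate), pkg_at(p2,gate), truck_at(t2,gate), truck_at(t3,whs1)}

== RESULT ==
["in(p4,t3)", "pkg_at(p1,gate)", "pkg_at(p2,gate)", "truck_at(t2,gate)", "truck_at(t3,whs1)"]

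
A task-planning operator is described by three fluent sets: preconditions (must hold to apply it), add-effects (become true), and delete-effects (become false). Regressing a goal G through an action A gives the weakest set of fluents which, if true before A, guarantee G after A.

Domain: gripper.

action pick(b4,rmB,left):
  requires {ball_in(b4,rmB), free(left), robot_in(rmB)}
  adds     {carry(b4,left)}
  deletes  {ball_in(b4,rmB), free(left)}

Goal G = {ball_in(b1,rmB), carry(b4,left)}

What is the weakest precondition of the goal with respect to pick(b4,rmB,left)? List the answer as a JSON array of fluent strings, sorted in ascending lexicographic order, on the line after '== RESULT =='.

Regress:
  G ∩ del = {}  (empty — regression defined)
  G \ add = {ball_in(b1,rmB), carry(b4,left)} \ {carry(b4,left)} = {ball_in(b1,rmB)}
  ∪ pre   = {ball_in(b1,rmB)} ∪ {ball_in(b4,rmB), free(left), robot_in(rmB)}
          = {ball_in(b1,rmB), ball_in(b4,rmB), free(left), robot_in(rmB)}

== RESULT ==
["ball_in(b1,rmB)", "ball_in(b4,rmB)", "free(left)", "robot_in(rmB)"]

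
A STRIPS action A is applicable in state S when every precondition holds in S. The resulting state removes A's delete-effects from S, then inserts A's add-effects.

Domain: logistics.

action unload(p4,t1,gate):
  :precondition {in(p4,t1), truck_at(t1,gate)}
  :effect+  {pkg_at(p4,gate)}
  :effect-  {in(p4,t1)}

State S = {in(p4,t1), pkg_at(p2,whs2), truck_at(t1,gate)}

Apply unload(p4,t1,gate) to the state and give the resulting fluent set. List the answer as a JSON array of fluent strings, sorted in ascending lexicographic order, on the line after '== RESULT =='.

Progress:
  pre ⊆ S: {in(p4,t1), truck_at(t1,gate)} ⊆ S  — applicable
  S \ del = {pkg_at(p2,whs2), truck_at(t1,gate)}
  ∪ add   = {pkg_at(p2,whs2), pkg_at(p4,gate), truck_at(t1,gate)}

== RESULT ==
["pkg_at(p2,whs2)", "pkg_at(p4,gate)", "truck_at(t1,gate)"]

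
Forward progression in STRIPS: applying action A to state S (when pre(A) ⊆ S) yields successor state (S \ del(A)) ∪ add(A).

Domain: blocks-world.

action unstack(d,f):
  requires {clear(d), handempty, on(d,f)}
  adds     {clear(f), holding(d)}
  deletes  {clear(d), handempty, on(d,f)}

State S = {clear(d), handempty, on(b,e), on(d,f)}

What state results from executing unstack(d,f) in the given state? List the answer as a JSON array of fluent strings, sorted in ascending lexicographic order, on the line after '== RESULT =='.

Compute (S \ del) ∪ add:
  pre ⊆ S: {clear(d), handempty, on(d,f)} ⊆ S  — applicable
  S \ del = {on(b,e)}
  ∪ add   = {clear(f), holding(d), on(b,e)}

== RESULT ==
["clear(f)", "holding(d)", "on(b,e)"]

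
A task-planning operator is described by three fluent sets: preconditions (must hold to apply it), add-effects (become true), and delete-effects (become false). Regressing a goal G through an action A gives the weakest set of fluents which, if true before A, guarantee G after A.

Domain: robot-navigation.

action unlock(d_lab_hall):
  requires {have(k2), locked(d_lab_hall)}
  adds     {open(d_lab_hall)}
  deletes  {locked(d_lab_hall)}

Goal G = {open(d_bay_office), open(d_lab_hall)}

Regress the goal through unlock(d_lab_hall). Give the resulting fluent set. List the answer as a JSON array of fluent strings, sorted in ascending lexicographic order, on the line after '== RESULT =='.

Regress:
  G ∩ del = {}  (empty — regression defined)
  G \ add = {open(d_bay_office), open(d_lab_hall)} \ {open(d_lab_hall)} = {open(d_bay_office)}
  ∪ pre   = {open(d_bay_office)} ∪ {have(k2), locked(d_lab_hall)}
          = {have(k2), locked(d_lab_hall), open(d_bay_office)}

== RESULT ==
["have(k2)", "locked(d_lab_hall)", "open(d_bay_office)"]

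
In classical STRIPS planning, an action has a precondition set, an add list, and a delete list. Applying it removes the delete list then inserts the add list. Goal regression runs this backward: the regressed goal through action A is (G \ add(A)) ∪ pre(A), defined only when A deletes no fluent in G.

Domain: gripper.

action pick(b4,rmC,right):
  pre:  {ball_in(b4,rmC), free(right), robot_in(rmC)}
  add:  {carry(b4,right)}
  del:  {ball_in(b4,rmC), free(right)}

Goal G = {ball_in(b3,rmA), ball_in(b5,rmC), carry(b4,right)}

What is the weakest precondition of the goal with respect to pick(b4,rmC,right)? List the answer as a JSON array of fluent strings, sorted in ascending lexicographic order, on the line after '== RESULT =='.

Regress:
  G ∩ del = {}  (empty — regression defined)
  G \ add = {ball_in(b3,rmA), ball_in(b5,rmC), carry(b4,right)} \ {carry(b4,right)} = {ball_in(b3,rmA), ball_in(b5,rmC)}
  ∪ pre   = {ball_in(b3,rmA), ball_in(b5,rmC)} ∪ {ball_in(b4,rmC), free(right), robot_in(rmC)}
          = {ball_in(b3,rmA), ball_in(b4,rmC), ball_in(b5,rmC), free(right), robot_in(rmC)}

== RESULT ==
["ball_in(b3,rmA)", "ball_in(b4,rmC)", "ball_in(b5,rmC)", "free(right)", "robot_in(rmC)"]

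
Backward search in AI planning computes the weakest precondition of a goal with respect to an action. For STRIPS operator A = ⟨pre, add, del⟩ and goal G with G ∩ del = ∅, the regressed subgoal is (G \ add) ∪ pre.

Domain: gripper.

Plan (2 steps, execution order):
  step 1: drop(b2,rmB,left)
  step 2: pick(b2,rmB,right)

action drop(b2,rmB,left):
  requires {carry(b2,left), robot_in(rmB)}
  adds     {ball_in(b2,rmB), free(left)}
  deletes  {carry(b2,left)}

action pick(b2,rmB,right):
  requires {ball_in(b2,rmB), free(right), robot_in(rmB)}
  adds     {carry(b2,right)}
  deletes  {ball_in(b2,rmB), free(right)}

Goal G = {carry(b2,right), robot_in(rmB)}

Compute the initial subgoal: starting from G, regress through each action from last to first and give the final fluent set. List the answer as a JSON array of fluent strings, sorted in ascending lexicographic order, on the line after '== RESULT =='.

Regress step by step:
  through step 2 (pick(b2,rmB,right)): drop {carry(b2,right)}, keep {robot_in(rmB)}, require {ball_in(b2,rmB), free(right), robot_in(rmB)}
    → {ball_in(b2,rmB), free(right), robot_in(rmB)}
  through step 1 (drop(b2,rmB,left)): drop {ball_in(b2,rmB)}, keep {free(right), robot_in(rmB)}, require {carry(b2,left), robot_in(rmB)}
    → {carry(b2,left), free(right), robot_in(rmB)}

== RESULT ==
["carry(b2,left)", "free(right)", "robot_in(rmB)"]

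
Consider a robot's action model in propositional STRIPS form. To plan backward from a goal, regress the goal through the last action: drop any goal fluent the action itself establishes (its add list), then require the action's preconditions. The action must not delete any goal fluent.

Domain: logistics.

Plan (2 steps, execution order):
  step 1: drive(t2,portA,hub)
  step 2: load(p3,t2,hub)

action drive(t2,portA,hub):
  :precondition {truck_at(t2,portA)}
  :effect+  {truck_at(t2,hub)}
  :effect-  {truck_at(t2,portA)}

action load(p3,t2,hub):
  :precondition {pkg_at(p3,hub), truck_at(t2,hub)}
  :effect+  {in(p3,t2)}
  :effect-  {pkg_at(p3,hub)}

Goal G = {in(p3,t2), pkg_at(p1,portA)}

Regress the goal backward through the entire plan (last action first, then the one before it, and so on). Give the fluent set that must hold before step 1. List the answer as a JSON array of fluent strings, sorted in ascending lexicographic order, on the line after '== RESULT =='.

Work backward from the goal:
  through step 2 (load(p3,t2,hub)): drop {in(p3,t2)}, keep {pkg_at(p1,portA)}, require {pkg_at(p3,hub), truck_at(t2,hub)}
    → {pkg_at(p1,portA), pkg_at(p3,hub), truck_at(t2,hub)}
  through step 1 (drive(t2,portA,hub)): drop {truck_at(t2,hub)}, keep {pkg_at(p1,portA), pkg_at(p3,hub)}, require {truck_at(t2,portA)}
    → {pkg_at(p1,portA), pkg_at(p3,hub), truck_at(t2,portA)}

== RESULT ==
["pkg_at(p1,portA)", "pkg_at(p3,hub)", "truck_at(t2,portA)"]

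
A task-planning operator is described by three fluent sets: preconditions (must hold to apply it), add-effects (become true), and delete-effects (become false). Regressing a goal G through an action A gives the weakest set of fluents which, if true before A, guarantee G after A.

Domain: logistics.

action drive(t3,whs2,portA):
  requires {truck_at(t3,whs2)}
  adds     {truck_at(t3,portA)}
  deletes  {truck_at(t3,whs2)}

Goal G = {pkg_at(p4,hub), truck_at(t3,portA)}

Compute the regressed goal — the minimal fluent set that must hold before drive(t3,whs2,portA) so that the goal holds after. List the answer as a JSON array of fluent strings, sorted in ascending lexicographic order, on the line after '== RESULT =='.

Regress:
  G ∩ del = {}  (empty — regression defined)
  G \ add = {pkg_at(p4,hub), truck_at(t3,portA)} \ {truck_at(t3,portA)} = {pkg_at(p4,hub)}
  ∪ pre   = {pkg_at(p4,hub)} ∪ {truck_at(t3,whs2)}
          = {pkg_at(p4,hub), truck_at(t3,whs2)}

== RESULT ==
["pkg_at(p4,hub)", "truck_at(t3,whs2)"]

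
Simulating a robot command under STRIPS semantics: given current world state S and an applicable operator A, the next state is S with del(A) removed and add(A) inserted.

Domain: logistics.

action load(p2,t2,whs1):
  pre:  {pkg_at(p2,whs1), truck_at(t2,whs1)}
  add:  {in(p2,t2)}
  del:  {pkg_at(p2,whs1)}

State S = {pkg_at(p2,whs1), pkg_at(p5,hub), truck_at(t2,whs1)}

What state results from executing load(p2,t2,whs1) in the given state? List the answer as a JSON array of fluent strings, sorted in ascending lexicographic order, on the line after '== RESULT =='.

Progress:
  pre ⊆ S: {pkg_at(p2,whs1), truck_at(t2,whs1)} ⊆ S  — applicable
  S \ del = {pkg_at(p5,hub), truck_at(t2,whs1)}
  ∪ add   = {in(p2,t2), pkg_at(p5,hub), truck_at(t2,whs1)}

== RESULT ==
["in(p2,t2)", "pkg_at(p5,hub)", "truck_at(t2,whs1)"]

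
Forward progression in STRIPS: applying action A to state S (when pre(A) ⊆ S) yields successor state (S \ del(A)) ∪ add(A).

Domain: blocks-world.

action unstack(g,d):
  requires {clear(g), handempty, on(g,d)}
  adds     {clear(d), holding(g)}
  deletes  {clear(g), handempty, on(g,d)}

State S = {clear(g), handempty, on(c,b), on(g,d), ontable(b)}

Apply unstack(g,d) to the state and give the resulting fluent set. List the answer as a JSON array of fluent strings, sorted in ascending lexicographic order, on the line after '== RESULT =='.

Progress:
  pre ⊆ S: {clear(g), handempty, on(g,d)} ⊆ S  — applicable
  S \ del = {on(c,b), ontable(b)}
  ∪ add   = {clear(d), holding(g), on(c,b), ontable(b)}

== RESULT ==
["clear(d)", "holding(g)", "on(c,b)", "ontable(b)"]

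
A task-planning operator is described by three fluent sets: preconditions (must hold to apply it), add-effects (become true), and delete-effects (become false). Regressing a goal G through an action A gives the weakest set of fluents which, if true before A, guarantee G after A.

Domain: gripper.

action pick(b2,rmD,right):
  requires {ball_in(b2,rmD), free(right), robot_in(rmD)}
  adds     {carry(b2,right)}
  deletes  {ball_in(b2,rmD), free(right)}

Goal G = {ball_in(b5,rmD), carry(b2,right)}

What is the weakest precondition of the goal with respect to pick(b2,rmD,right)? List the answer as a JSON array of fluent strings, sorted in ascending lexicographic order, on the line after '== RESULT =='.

Compute (G \ add) ∪ pre:
  G ∩ del = {}  (empty — regression defined)
  G \ add = {ball_in(b5,rmD), carry(b2,right)} \ {carry(b2,right)} = {ball_in(b5,rmD)}
  ∪ pre   = {ball_in(b5,rmD)} ∪ {ball_in(b2,rmD), free(right), robot_in(rmD)}
          = {ball_in(b2,rmD), ball_in(b5,rmD), free(right), robot_in(rmD)}

== RESULT ==
["ball_in(b2,rmD)", "ball_in(b5,rmD)", "free(right)", "robot_in(rmD)"]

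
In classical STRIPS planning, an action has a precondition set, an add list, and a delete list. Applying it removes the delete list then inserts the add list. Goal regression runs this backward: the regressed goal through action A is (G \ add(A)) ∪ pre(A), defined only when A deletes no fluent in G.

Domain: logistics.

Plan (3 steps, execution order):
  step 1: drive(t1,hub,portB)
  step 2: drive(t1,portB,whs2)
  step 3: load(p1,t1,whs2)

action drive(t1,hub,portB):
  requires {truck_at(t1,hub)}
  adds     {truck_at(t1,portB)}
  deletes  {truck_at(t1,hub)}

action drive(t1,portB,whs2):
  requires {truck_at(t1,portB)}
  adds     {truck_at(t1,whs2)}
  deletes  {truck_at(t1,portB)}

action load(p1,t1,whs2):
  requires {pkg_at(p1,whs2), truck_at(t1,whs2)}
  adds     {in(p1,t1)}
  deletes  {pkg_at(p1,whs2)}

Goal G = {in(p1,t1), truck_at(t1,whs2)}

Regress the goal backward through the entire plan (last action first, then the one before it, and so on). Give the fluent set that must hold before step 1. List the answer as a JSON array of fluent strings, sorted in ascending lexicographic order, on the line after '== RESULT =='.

Work backward from the goal:
  through step 3 (load(p1,t1,whs2)): drop {in(p1,t1)}, keep {truck_at(t1,whs2)}, require {pkg_at(p1,whs2), truck_at(t1,whs2)}
    → {pkg_at(p1,whs2), truck_at(t1,whs2)}
  through step 2 (drive(t1,portB,whs2)): drop {truck_at(t1,whs2)}, keep {pkg_at(p1,whs2)}, require {truck_at(t1,portB)}
    → {pkg_at(p1,whs2), truck_at(t1,portB)}
  through step 1 (drive(t1,hub,portB)): drop {truck_at(t1,portB)}, keep {pkg_at(p1,whs2)}, require {truck_at(t1,hub)}
    → {pkg_at(p1,whs2), truck_at(t1,hub)}

== RESULT ==
["pkg_at(p1,whs2)", "truck_at(t1,hub)"]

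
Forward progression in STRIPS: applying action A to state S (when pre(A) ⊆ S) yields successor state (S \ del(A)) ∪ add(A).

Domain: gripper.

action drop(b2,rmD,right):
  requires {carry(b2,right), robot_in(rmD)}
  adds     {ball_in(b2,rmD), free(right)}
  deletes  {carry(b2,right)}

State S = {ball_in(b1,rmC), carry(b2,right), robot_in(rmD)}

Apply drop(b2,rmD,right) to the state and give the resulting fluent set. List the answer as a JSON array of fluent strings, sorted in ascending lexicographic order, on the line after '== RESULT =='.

Compute (S \ del) ∪ add:
  pre ⊆ S: {carry(b2,right), robot_in(rmD)} ⊆ S  — applicable
  S \ del = {ball_in(b1,rmC), robot_in(rmD)}
  ∪ add   = {ball_in(b1,rmC), ball_in(b2,rmD), free(right), robot_in(rmD)}

== RESULT ==
["ball_in(b1,rmC)", "ball_in(b2,rmD)", "free(right)", "robot_in(rmD)"]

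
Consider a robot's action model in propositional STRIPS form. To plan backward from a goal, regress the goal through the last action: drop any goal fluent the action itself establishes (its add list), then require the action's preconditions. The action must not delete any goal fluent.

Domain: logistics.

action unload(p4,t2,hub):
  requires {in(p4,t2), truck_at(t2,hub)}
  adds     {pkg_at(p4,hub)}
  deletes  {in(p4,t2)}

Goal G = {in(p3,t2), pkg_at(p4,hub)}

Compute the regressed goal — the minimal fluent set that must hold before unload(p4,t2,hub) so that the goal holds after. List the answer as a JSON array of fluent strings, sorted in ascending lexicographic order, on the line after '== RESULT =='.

Regress:
  G ∩ del = {}  (empty — regression defined)
  G \ add = {in(p3,t2), pkg_at(p4,hub)} \ {pkg_at(p4,hub)} = {in(p3,t2)}
  ∪ pre   = {in(p3,t2)} ∪ {in(p4,t2), truck_at(t2,hub)}
          = {in(p3,t2), in(p4,t2), truck_at(t2,hub)}

== RESULT ==
["in(p3,t2)", "in(p4,t2)", "truck_at(t2,hub)"]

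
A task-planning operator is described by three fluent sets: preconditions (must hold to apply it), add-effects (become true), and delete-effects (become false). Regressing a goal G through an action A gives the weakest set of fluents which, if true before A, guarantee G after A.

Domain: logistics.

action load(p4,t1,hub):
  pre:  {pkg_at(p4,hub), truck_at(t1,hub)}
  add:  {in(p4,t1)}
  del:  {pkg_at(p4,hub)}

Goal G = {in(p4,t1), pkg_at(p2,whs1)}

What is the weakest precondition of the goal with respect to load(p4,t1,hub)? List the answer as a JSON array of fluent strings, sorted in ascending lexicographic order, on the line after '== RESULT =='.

Regress:
  G ∩ del = {}  (empty — regression defined)
  G \ add = {in(p4,t1), pkg_at(p2,whs1)} \ {in(p4,t1)} = {pkg_at(p2,whs1)}
  ∪ pre   = {pkg_at(p2,whs1)} ∪ {pkg_at(p4,hub), truck_at(t1,hub)}
          = {pkg_at(p2,whs1), pkg_at(p4,hub), truck_at(t1,hub)}

== RESULT ==
["pkg_at(p2,whs1)", "pkg_at(p4,hub)", "truck_at(t1,hub)"]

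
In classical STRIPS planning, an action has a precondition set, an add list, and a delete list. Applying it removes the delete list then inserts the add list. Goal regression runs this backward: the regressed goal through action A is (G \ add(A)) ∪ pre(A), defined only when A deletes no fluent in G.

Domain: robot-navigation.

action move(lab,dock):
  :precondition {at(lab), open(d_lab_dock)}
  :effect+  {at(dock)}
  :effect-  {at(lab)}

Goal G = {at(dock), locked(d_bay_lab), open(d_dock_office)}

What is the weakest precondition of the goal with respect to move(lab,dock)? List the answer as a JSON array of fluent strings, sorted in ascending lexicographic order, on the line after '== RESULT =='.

Regress:
  G ∩ del = {}  (empty — regression defined)
  G \ add = {at(dock), locked(d_bay_lab), open(d_dock_office)} \ {at(dock)} = {locked(d_bay_lab), open(d_dock_office)}
  ∪ pre   = {locked(d_bay_lab), open(d_dock_office)} ∪ {at(lab), open(d_lab_dock)}
          = {at(lab), locked(d_bay_lab), open(d_dock_office), open(d_lab_dock)}

== RESULT ==
["at(lab)", "locked(d_bay_lab)", "open(d_dock_office)", "open(d_lab_dock)"]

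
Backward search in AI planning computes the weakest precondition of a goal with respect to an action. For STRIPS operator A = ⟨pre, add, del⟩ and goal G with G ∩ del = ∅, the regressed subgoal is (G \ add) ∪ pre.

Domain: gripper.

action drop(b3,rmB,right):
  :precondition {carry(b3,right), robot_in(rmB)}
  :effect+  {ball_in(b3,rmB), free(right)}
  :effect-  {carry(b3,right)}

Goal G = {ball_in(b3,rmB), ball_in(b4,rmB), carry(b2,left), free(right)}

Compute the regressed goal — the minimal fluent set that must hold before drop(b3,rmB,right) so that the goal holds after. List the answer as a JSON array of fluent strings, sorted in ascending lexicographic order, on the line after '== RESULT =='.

Compute (G \ add) ∪ pre:
  G ∩ del = {}  (empty — regression defined)
  G \ add = {ball_in(b3,rmB), ball_in(b4,rmB), carry(b2,left), free(right)} \ {ball_in(b3,rmB), free(right)} = {ball_in(b4,rmB), carry(b2,left)}
  ∪ pre   = {ball_in(b4,rmB), carry(b2,left)} ∪ {carry(b3,right), robot_in(rmB)}
          = {ball_in(b4,rmB), carry(b2,left), carry(b3,right), robot_in(rmB)}

== RESULT ==
["ball_in(b4,rmB)", "carry(b2,left)", "carry(b3,right)", "robot_in(rmB)"]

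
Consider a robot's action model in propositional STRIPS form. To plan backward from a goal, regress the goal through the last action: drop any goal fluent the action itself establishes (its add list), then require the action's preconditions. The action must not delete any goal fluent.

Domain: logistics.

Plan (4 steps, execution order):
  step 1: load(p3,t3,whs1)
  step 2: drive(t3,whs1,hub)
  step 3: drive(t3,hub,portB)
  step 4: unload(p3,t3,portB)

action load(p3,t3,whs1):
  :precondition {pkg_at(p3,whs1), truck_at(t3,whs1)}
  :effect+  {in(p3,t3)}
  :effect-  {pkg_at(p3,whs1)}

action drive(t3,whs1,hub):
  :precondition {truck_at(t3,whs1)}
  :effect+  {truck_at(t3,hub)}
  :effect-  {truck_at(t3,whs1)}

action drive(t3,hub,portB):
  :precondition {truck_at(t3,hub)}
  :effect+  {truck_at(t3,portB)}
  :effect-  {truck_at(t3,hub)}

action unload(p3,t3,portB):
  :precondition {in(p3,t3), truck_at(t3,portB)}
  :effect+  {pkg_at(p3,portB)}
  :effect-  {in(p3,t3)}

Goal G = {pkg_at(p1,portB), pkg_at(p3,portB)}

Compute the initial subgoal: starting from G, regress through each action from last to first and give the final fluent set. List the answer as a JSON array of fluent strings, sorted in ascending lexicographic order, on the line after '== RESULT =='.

Regress step by step:
  through step 4 (unload(p3,t3,portB)): drop {pkg_at(p3,portB)}, keep {pkg_at(p1,portB)}, require {in(p3,t3), truck_at(t3,portB)}
    → {in(p3,t3), pkg_at(p1,portB), truck_at(t3,portB)}
  through step 3 (drive(t3,hub,portB)): drop {truck_at(t3,portB)}, keep {in(p3,t3), pkg_at(p1,portB)}, require {truck_at(t3,hub)}
    → {in(p3,t3), pkg_at(p1,portB), truck_at(t3,hub)}
  through step 2 (drive(t3,whs1,hub)): drop {truck_at(t3,hub)}, keep {in(p3,t3), pkg_at(p1,portB)}, require {truck_at(t3,whs1)}
    → {in(p3,t3), pkg_at(p1,portB), truck_at(t3,whs1)}
  through step 1 (load(p3,t3,whs1)): drop {in(p3,t3)}, keep {pkg_at(p1,portB), truck_at(t3,whs1)}, require {pkg_at(p3,whs1), truck_at(t3,whs1)}
    → {pkg_at(p1,portB), pkg_at(p3,whs1), truck_at(t3,whs1)}

== RESULT ==
["pkg_at(p1,portB)", "pkg_at(p3,whs1)", "truck_at(t3,whs1)"]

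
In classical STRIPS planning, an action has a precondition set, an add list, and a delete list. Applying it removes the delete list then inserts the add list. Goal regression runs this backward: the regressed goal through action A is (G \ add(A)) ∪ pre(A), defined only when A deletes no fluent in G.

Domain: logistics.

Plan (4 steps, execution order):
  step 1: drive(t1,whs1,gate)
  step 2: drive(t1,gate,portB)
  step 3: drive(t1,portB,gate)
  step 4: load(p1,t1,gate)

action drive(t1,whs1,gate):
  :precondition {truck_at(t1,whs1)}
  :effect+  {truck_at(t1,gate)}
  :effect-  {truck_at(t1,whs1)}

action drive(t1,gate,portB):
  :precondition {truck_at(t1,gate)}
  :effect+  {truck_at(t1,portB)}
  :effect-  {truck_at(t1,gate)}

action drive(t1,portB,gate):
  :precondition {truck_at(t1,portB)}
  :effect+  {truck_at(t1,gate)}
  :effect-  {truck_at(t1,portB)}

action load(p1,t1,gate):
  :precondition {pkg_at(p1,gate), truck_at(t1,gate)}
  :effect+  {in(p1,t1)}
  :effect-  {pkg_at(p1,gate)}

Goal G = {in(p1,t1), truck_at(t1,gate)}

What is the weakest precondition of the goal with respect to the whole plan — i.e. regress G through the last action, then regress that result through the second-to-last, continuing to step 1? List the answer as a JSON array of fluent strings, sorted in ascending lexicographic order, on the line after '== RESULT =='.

Regress step by step:
  through step 4 (load(p1,t1,gate)): drop {in(p1,t1)}, keep {truck_at(t1,gate)}, require {pkg_at(p1,gate), truck_at(t1,gate)}
    → {pkg_at(p1,gate), truck_at(t1,gate)}
  through step 3 (drive(t1,portB,gate)): drop {truck_at(t1,gate)}, keep {pkg_at(p1,gate)}, require {truck_at(t1,portB)}
    → {pkg_at(p1,gate), truck_at(t1,portB)}
  through step 2 (drive(t1,gate,portB)): drop {truck_at(t1,portB)}, keep {pkg_at(p1,gate)}, require {truck_at(t1,gate)}
    → {pkg_at(p1,gate), truck_at(t1,gate)}
  through step 1 (drive(t1,whs1,gate)): drop {truck_at(t1,gate)}, keep {pkg_at(p1,gate)}, require {truck_at(t1,whs1)}
    → {pkg_at(p1,gate), truck_at(t1,whs1)}

== RESULT ==
["pkg_at(p1,gate)", "truck_at(t1,whs1)"]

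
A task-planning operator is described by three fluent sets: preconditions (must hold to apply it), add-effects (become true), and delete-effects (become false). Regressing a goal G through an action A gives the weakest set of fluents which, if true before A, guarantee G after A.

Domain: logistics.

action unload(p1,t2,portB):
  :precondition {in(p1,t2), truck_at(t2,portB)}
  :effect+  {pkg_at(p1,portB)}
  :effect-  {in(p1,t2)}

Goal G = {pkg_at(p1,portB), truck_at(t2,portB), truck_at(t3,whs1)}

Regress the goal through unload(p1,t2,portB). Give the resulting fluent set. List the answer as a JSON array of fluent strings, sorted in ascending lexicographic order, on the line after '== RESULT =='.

Compute (G \ add) ∪ pre:
  G ∩ del = {}  (empty — regression defined)
  G \ add = {pkg_at(p1,portB), truck_at(t2,portB), truck_at(t3,whs1)} \ {pkg_at(p1,portB)} = {truck_at(t2,portB), truck_at(t3,whs1)}
  ∪ pre   = {truck_at(t2,portB), truck_at(t3,whs1)} ∪ {in(p1,t2), truck_at(t2,portB)}
          = {in(p1,t2), truck_at(t2,portB), truck_at(t3,whs1)}

== RESULT ==
["in(p1,t2)", "truck_at(t2,portB)", "truck_at(t3,whs1)"]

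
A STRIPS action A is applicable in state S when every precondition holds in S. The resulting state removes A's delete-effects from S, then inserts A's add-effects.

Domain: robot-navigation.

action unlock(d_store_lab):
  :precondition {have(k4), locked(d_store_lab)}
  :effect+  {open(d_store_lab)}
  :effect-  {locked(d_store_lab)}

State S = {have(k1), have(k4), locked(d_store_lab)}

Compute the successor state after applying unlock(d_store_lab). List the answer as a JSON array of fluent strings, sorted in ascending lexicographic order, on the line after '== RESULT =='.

Compute (S \ del) ∪ add:
  pre ⊆ S: {have(k4), locked(d_store_lab)} ⊆ S  — applicable
  S \ del = {have(k1), have(k4)}
  ∪ add   = {have(k1), have(k4), open(d_store_lab)}

== RESULT ==
["have(k1)", "have(k4)", "open(d_store_lab)"]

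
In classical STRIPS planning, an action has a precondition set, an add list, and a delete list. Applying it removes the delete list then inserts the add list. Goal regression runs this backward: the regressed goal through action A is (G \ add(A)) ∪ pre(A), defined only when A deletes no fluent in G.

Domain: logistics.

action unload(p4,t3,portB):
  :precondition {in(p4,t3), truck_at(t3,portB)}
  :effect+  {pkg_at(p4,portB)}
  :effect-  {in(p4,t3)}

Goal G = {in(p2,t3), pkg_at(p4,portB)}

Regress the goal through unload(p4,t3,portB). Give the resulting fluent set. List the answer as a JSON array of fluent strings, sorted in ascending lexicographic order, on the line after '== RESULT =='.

Compute (G \ add) ∪ pre:
  G ∩ del = {}  (empty — regression defined)
  G \ add = {in(p2,t3), pkg_at(p4,portB)} \ {pkg_at(p4,portB)} = {in(p2,t3)}
  ∪ pre   = {in(p2,t3)} ∪ {in(p4,t3), truck_at(t3,portB)}
          = {in(p2,t3), in(p4,t3), truck_at(t3,portB)}

== RESULT ==
["in(p2,t3)", "in(p4,t3)", "truck_at(t3,portB)"]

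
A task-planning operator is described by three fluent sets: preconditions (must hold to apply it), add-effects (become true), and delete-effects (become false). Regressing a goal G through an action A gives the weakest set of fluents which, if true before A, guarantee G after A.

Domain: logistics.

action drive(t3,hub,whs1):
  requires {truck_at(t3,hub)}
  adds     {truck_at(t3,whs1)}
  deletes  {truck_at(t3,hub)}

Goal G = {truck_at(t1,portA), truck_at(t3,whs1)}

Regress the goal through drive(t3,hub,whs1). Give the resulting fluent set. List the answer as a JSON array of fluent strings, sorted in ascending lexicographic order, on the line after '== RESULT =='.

Compute (G \ add) ∪ pre:
  G ∩ del = {}  (empty — regression defined)
  G \ add = {truck_at(t1,portA), truck_at(t3,whs1)} \ {truck_at(t3,whs1)} = {truck_at(t1,portA)}
  ∪ pre   = {truck_at(t1,portA)} ∪ {truck_at(t3,hub)}
          = {truck_at(t1,portA), truck_at(t3,hub)}

== RESULT ==
["truck_at(t1,portA)", "truck_at(t3,hub)"]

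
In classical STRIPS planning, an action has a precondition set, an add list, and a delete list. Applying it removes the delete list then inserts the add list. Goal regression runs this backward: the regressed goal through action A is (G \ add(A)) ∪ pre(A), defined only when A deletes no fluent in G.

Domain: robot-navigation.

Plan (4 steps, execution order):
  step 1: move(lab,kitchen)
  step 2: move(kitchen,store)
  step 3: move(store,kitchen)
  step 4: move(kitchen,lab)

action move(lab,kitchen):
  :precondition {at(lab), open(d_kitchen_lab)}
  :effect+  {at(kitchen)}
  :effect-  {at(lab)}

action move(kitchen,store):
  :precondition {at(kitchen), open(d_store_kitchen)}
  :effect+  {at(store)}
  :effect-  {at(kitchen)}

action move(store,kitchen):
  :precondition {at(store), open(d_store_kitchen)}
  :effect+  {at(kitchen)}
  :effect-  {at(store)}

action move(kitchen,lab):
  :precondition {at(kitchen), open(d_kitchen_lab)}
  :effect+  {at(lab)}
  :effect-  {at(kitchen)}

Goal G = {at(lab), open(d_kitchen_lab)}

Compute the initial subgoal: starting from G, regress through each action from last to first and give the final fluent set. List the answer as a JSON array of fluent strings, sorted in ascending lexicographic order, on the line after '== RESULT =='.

Regress step by step:
  through step 4 (move(kitchen,lab)): drop {at(lab)}, keep {open(d_kitchen_lab)}, require {at(kitchen), open(d_kitchen_lab)}
    → {at(kitchen), open(d_kitchen_lab)}
  through step 3 (move(store,kitchen)): drop {at(kitchen)}, keep {open(d_kitchen_lab)}, require {at(store), open(d_store_kitchen)}
    → {at(store), open(d_kitchen_lab), open(d_store_kitchen)}
  through step 2 (move(kitchen,store)): drop {at(store)}, keep {open(d_kitchen_lab), open(d_store_kitchen)}, require {at(kitchen), open(d_store_kitchen)}
    → {at(kitchen), open(d_kitchen_lab), open(d_store_kitchen)}
  through step 1 (move(lab,kitchen)): drop {at(kitchen)}, keep {open(d_kitchen_lab), open(d_store_kitchen)}, require {at(lab), open(d_kitchen_lab)}
    → {at(lab), open(d_kitchen_lab), open(d_store_kitchen)}

== RESULT ==
["at(lab)", "open(d_kitchen_lab)", "open(d_store_kitchen)"]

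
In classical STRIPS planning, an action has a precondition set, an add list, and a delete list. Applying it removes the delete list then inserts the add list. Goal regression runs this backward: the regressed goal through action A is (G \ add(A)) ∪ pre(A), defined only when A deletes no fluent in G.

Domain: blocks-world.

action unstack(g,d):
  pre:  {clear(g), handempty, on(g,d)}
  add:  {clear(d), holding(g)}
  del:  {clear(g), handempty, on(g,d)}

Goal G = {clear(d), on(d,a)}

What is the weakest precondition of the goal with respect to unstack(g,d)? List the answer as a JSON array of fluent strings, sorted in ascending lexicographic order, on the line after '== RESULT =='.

Regress:
  G ∩ del = {}  (empty — regression defined)
  G \ add = {clear(d), on(d,a)} \ {clear(d), holding(g)} = {on(d,a)}
  ∪ pre   = {on(d,a)} ∪ {clear(g), handempty, on(g,d)}
          = {clear(g), handempty, on(d,a), on(g,d)}

== RESULT ==
["clear(g)", "handempty", "on(d,a)", "on(g,d)"]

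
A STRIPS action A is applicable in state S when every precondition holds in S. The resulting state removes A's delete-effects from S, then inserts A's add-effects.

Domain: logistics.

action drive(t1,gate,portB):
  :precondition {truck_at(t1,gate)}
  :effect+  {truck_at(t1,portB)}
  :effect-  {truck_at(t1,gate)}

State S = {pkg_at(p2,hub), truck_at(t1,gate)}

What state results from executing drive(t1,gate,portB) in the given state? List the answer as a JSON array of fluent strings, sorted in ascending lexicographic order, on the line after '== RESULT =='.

Compute (S \ del) ∪ add:
  pre ⊆ S: {truck_at(t1,gate)} ⊆ S  — applicable
  S \ del = {pkg_at(p2,hub)}
  ∪ add   = {pkg_at(p2,hub), truck_at(t1,portB)}

== RESULT ==
["pkg_at(p2,hub)", "truck_at(t1,portB)"]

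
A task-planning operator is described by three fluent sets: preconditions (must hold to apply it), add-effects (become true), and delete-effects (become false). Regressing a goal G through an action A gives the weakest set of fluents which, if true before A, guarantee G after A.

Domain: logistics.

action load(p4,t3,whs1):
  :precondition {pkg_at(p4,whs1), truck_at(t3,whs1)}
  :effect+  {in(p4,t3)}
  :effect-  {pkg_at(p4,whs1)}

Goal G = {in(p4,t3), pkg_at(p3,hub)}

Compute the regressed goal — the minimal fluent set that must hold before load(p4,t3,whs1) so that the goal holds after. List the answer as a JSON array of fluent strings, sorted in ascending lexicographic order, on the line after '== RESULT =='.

Regress:
  G ∩ del = {}  (empty — regression defined)
  G \ add = {in(p4,t3), pkg_at(p3,hub)} \ {in(p4,t3)} = {pkg_at(p3,hub)}
  ∪ pre   = {pkg_at(p3,hub)} ∪ {pkg_at(p4,whs1), truck_at(t3,whs1)}
          = {pkg_at(p3,hub), pkg_at(p4,whs1), truck_at(t3,whs1)}

== RESULT ==
["pkg_at(p3,hub)", "pkg_at(p4,whs1)", "truck_at(t3,whs1)"]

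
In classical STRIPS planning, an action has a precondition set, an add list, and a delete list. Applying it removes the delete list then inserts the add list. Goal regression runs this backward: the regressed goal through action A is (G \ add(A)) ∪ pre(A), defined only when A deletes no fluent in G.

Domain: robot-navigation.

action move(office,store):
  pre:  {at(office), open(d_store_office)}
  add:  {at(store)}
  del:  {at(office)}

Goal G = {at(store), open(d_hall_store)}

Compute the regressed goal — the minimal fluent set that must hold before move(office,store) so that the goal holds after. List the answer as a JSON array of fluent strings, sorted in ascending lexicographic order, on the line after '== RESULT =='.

Compute (G \ add) ∪ pre:
  G ∩ del = {}  (empty — regression defined)
  G \ add = {at(store), open(d_hall_store)} \ {at(store)} = {open(d_hall_store)}
  ∪ pre   = {open(d_hall_store)} ∪ {at(office), open(d_store_office)}
          = {at(office), open(d_hall_store), open(d_store_office)}

== RESULT ==
["at(office)", "open(d_hall_store)", "open(d_store_office)"]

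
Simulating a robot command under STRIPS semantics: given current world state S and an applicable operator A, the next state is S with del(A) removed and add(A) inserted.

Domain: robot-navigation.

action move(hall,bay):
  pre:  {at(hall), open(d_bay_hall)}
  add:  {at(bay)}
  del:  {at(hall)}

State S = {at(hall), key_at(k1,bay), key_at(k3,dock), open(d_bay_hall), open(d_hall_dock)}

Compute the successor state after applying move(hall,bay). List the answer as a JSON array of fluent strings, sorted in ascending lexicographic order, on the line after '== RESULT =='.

Progress:
  pre ⊆ S: {at(hall), open(d_bay_hall)} ⊆ S  — applicable
  S \ del = {key_at(k1,bay), key_at(k3,dock), open(d_bay_hall), open(d_hall_dock)}
  ∪ add   = {at(bay), key_at(k1,bay), key_at(k3,dock), open(d_bay_hall), open(d_hall_dock)}

== RESULT ==
["at(bay)", "key_at(k1,bay)", "key_at(k3,dock)", "open(d_bay_hall)", "open(d_hall_dock)"]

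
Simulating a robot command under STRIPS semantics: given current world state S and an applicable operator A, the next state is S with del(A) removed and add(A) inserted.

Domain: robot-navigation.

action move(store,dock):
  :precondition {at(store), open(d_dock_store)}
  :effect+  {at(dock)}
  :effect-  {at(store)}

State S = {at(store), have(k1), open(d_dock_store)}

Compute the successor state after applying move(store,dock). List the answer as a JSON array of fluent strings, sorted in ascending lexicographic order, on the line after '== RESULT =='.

Compute (S \ del) ∪ add:
  pre ⊆ S: {at(store), open(d_dock_store)} ⊆ S  — applicable
  S \ del = {have(k1), open(d_dock_store)}
  ∪ add   = {at(dock), have(k1), open(d_dock_store)}

== RESULT ==
["at(dock)", "have(k1)", "open(d_dock_store)"]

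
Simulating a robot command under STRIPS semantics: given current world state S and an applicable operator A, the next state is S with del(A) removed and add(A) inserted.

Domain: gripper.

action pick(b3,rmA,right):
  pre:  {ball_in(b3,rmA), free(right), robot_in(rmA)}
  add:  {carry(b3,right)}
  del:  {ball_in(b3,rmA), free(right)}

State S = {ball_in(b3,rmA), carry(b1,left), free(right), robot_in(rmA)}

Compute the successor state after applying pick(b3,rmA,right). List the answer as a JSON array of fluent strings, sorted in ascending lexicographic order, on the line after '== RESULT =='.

Progress:
  pre ⊆ S: {ball_in(b3,rmA), free(right), robot_in(rmA)} ⊆ S  — applicable
  S \ del = {carry(b1,left), robot_in(rmA)}
  ∪ add   = {carry(b1,left), carry(b3,right), robot_in(rmA)}

== RESULT ==
["carry(b1,left)", "carry(b3,right)", "robot_in(rmA)"]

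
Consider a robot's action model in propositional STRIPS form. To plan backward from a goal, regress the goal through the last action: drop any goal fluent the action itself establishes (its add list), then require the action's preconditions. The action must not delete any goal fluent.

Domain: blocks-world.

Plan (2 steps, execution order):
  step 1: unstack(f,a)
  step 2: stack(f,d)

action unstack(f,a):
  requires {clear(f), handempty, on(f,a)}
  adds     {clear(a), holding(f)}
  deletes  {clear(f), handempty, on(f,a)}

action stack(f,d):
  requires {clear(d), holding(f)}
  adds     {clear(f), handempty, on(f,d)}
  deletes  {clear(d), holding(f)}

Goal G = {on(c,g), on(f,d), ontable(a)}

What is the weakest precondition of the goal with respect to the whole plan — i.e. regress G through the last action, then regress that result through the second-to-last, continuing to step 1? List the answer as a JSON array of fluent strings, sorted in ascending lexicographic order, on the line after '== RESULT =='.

Regress step by step:
  through step 2 (stack(f,d)): drop {on(f,d)}, keep {on(c,g), ontable(a)}, require {clear(d), holding(f)}
    → {clear(d), holding(f), on(c,g), ontable(a)}
  through step 1 (unstack(f,a)): drop {holding(f)}, keep {clear(d), on(c,g), ontable(a)}, require {clear(f), handempty, on(f,a)}
    → {clear(d), clear(f), handempty, on(c,g), on(f,a), ontable(a)}

== RESULT ==
["clear(d)", "clear(f)", "handempty", "on(c,g)", "on(f,a)", "ontable(a)"]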